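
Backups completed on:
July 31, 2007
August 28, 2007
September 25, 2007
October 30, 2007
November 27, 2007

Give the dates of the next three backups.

All Tuesdays; the gaps (28, 28, 35, 28) vary with month length.
This is the last Tuesday of each month.
Last Tuesday of December 2007: December 25, 2007.
January 2008 ends with Tuesday January 29, 2008.
February 2008 ends with Tuesday February 26, 2008.

December 25, 2007; January 29, 2008; February 26, 2008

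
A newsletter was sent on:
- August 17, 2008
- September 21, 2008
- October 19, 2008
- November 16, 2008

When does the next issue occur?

December 21, 2008

These are Sundays at 28- or 35-day spacing (35, 28, 28).
The pattern: 3rd Sunday of the month.
3rd Sunday of December 2008: December 21, 2008.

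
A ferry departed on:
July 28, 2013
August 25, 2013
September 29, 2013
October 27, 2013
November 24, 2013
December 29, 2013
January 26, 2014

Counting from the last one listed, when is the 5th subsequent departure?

June 29, 2014

These are Sundays with 28, 35, 28, 28, 35, 28-day gaps.
Each is the final Sunday of its month — September 29, 2013 is past the 28th, so '4th Sunday' doesn't fit.
Last Sunday of February 2014: February 23, 2014.
March 2014 ends with Sunday March 30, 2014.
Last Sunday of April 2014: April 27, 2014.
May 2014 ends with Sunday May 25, 2014.
Last Sunday of June 2014: June 29, 2014.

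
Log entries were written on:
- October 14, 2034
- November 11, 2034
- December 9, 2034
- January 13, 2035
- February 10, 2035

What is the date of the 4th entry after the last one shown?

June 9, 2035

These are Saturdays at 28- or 35-day spacing (28, 28, 35, 28).
The pattern: 2nd Saturday of the month.
March 2035 — 2nd Saturday is March 10, 2035.
2nd Saturday of April 2035: April 14, 2035.
2nd Saturday of May 2035: May 12, 2035.
June 2035 — 2nd Saturday is June 9, 2035.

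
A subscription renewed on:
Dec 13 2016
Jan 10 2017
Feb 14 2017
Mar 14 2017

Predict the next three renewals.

Apr 11 2017, May 9 2017, Jun 13 2017

Gaps: 28, 35, 28 days — a mix of 28 and 35. Every date is a Tuesday.
Each is the 2nd Tuesday of its month.
April 2017 — 2nd Tuesday is Apr 11 2017.
2nd Tuesday of May 2017: May 9 2017.
2nd Tuesday of June 2017: Jun 13 2017.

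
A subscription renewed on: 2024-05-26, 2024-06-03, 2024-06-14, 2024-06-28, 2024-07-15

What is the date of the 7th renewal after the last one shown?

Gaps: 8, 11, 14, 17 days — each gap is 3 larger than the previous one.
Next gap: 20 days. 2024-07-15 + 20 days = 2024-08-04.
Next gap: 23 days. 2024-08-04 + 23 days = 2024-08-27.
Next gap: 26 days. 2024-08-27 + 26 days = 2024-09-22.
Next gap: 29 days. 2024-09-22 + 29 days = 2024-10-21.
Next gap: 32 days. 2024-10-21 + 32 days = 2024-11-22.
Next gap: 35 days. 2024-11-22 + 35 days = 2024-12-27.
Next gap: 38 days. 2024-12-27 + 38 days = 2025-02-03.

2025-02-03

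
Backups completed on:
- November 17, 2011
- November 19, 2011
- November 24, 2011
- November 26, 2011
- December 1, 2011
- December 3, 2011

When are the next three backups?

Every event lands on a Thursday or Saturday (gaps cycle 2, 5, 2, 5, 2).
So the schedule is: every Thursday and Saturday.
The following Thursday is December 8, 2011.
The following Saturday is December 10, 2011.
Next Thursday: December 15, 2011.

December 8, 2011; December 10, 2011; December 15, 2011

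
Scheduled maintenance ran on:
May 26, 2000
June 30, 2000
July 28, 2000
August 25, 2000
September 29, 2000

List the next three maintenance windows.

Every date is a Friday; gaps 35, 28, 28, 35 days.
Each is the last Friday of its month (at least one falls on the 29th or later, ruling out '4th Friday').
Last Friday of October 2000: October 27, 2000.
Last Friday of November 2000: November 24, 2000.
Last Friday of December 2000: December 29, 2000.

October 27, 2000; November 24, 2000; December 29, 2000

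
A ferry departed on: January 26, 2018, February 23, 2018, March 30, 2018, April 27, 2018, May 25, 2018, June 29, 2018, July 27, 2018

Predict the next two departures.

August 31, 2018; September 28, 2018

These are Fridays with 28, 35, 28, 28, 35, 28-day gaps.
Each is the final Friday of its month — March 30, 2018 is past the 28th, so '4th Friday' doesn't fit.
Last Friday of August 2018: August 31, 2018.
September 2018 ends with Friday September 28, 2018.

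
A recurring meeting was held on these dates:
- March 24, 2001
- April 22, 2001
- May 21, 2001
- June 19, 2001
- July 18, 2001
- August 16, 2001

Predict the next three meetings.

September 14, 2001; October 13, 2001; November 11, 2001

The spacing is 29, 29, 29, 29, 29 days — always 29 days.
August 16, 2001 + 29 days = September 14, 2001.
September 14, 2001 + 29 days = October 13, 2001.
October 13, 2001 + 29 days = November 11, 2001.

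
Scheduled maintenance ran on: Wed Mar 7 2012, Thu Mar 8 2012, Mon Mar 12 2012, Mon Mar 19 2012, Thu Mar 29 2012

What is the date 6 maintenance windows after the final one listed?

Gaps: 1, 4, 7, 10 days — each gap is 3 larger than the previous one.
Next gap: 13 days. Thu Mar 29 2012 + 13 days = Wed Apr 11 2012.
Next gap: 16 days. Wed Apr 11 2012 + 16 days = Fri Apr 27 2012.
Next gap: 19 days. Fri Apr 27 2012 + 19 days = Wed May 16 2012.
Next gap: 22 days. Wed May 16 2012 + 22 days = Thu Jun 7 2012.
Next gap: 25 days. Thu Jun 7 2012 + 25 days = Mon Jul 2 2012.
Next gap: 28 days. Mon Jul 2 2012 + 28 days = Mon Jul 30 2012.

Mon Jul 30 2012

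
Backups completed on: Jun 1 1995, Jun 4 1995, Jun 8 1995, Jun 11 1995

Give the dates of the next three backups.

Every event lands on a Thursday or Sunday (gaps cycle 3, 4, 3).
So the schedule is: every Thursday and Sunday.
The following Thursday is Jun 15 1995.
The following Sunday is Jun 18 1995.
The following Thursday is Jun 22 1995.

Jun 15 1995, Jun 18 1995, Jun 22 1995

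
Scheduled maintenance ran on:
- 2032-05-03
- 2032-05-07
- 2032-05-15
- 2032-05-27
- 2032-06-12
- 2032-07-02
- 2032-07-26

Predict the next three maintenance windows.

2032-08-23, 2032-09-24, 2032-10-30

The spacing grows by 4 each time: 4, 8, 12, 16, 20, 24 days.
Next gap: 28 days. 2032-07-26 + 28 days = 2032-08-23.
Next gap: 32 days. 2032-08-23 + 32 days = 2032-09-24.
Next gap: 36 days. 2032-09-24 + 36 days = 2032-10-30.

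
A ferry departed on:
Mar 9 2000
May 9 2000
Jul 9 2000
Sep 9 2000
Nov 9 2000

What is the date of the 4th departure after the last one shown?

Jul 9 2001

Each date is the 9th; the gaps (61, 61, 62, 61) track the month lengths.
The rule is the 9th of every 2 months.
January 2001: Jan 9 2001.
March 2001: Mar 9 2001.
May 2001: May 9 2001.
July 2001: Jul 9 2001.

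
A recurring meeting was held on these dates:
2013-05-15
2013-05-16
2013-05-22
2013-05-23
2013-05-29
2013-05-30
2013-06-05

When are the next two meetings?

2013-06-06, 2013-06-12

The gap pattern 1, 6, 1, 6, 1, 6 repeats every 2 events.
These are the Wednesdays and Thursdays of each week.
Next Thursday: 2013-06-06.
The following Wednesday is 2013-06-12.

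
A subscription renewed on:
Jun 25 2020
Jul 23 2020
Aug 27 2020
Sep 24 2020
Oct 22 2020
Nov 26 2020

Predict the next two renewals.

All dates are Thursdays, 28, 35, 28, 28, 35 days apart.
Specifically, the 4th Thursday of each month.
4th Thursday of December 2020: Dec 24 2020.
4th Thursday of January 2021: Jan 28 2021.

Dec 24 2020, Jan 28 2021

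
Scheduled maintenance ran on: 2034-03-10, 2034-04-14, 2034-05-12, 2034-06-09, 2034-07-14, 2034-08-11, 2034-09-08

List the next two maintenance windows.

2034-10-13, 2034-11-10

These are Fridays at 28- or 35-day spacing (35, 28, 28, 35, 28, 28).
The pattern: 2nd Friday of the month.
October 2034 — 2nd Friday is 2034-10-13.
November 2034 — 2nd Friday is 2034-11-10.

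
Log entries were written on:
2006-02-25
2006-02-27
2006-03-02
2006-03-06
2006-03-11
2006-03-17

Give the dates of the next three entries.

Gaps: 2, 3, 4, 5, 6 days — each gap is 1 larger than the previous one.
Next gap: 7 days. 2006-03-17 + 7 days = 2006-03-24.
Next gap: 8 days. 2006-03-24 + 8 days = 2006-04-01.
Next gap: 9 days. 2006-04-01 + 9 days = 2006-04-10.

2006-03-24, 2006-04-01, 2006-04-10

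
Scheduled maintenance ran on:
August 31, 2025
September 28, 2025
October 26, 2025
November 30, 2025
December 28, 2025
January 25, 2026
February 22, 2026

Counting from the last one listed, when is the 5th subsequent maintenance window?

Every date is a Sunday; gaps 28, 28, 35, 28, 28, 28 days.
Each is the last Sunday of its month (at least one falls on the 29th or later, ruling out '4th Sunday').
March 2026 ends with Sunday March 29, 2026.
Last Sunday of April 2026: April 26, 2026.
May 2026 ends with Sunday May 31, 2026.
June 2026 ends with Sunday June 28, 2026.
Last Sunday of July 2026: July 26, 2026.

July 26, 2026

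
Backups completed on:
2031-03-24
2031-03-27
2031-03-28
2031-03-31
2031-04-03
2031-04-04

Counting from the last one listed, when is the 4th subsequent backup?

2031-04-14

Every event lands on a Monday or Thursday or Friday (gaps cycle 3, 1, 3, 3, 1).
So the schedule is: every Monday, Thursday and Friday.
Next Monday: 2031-04-07.
Next Thursday: 2031-04-10.
Next Friday: 2031-04-11.
The following Monday is 2031-04-14.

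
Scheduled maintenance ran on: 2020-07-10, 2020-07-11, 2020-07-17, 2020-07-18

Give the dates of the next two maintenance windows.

The gap pattern 1, 6, 1 repeats every 2 events.
These are the Fridays and Saturdays of each week.
The following Friday is 2020-07-24.
The following Saturday is 2020-07-25.

2020-07-24, 2020-07-25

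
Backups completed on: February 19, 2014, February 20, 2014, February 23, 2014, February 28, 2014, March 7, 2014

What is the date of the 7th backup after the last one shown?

June 20, 2014

Gaps: 1, 3, 5, 7 days — each gap is 2 larger than the previous one.
Next gap: 9 days. March 7, 2014 + 9 days = March 16, 2014.
Next gap: 11 days. March 16, 2014 + 11 days = March 27, 2014.
Next gap: 13 days. March 27, 2014 + 13 days = April 9, 2014.
Next gap: 15 days. April 9, 2014 + 15 days = April 24, 2014.
Next gap: 17 days. April 24, 2014 + 17 days = May 11, 2014.
Next gap: 19 days. May 11, 2014 + 19 days = May 30, 2014.
Next gap: 21 days. May 30, 2014 + 21 days = June 20, 2014.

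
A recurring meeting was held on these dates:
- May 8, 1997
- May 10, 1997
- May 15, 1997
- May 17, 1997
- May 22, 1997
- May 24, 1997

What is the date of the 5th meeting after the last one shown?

Every event lands on a Thursday or Saturday (gaps cycle 2, 5, 2, 5, 2).
So the schedule is: every Thursday and Saturday.
The following Thursday is May 29, 1997.
The following Saturday is May 31, 1997.
The following Thursday is June 5, 1997.
Next Saturday: June 7, 1997.
Next Thursday: June 12, 1997.

June 12, 1997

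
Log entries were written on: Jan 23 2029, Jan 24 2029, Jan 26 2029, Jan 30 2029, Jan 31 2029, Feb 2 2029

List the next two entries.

Feb 6 2029, Feb 7 2029

Gaps: 1, 2, 4, 1, 2 days — not constant, but cyclic with period 3.
The events fall on every Tuesday, Wednesday and Friday.
The following Tuesday is Feb 6 2029.
Next Wednesday: Feb 7 2029.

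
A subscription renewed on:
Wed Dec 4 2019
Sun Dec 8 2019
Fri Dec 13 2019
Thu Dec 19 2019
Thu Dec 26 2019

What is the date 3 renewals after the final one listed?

Wed Jan 22 2020

The spacing grows by 1 each time: 4, 5, 6, 7 days.
Next gap: 8 days. Thu Dec 26 2019 + 8 days = Fri Jan 3 2020.
Next gap: 9 days. Fri Jan 3 2020 + 9 days = Sun Jan 12 2020.
Next gap: 10 days. Sun Jan 12 2020 + 10 days = Wed Jan 22 2020.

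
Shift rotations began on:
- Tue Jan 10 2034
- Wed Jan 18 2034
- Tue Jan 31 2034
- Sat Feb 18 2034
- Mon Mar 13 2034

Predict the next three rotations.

Gaps: 8, 13, 18, 23 days — each gap is 5 larger than the previous one.
Next gap: 28 days. Mon Mar 13 2034 + 28 days = Mon Apr 10 2034.
Next gap: 33 days. Mon Apr 10 2034 + 33 days = Sat May 13 2034.
Next gap: 38 days. Sat May 13 2034 + 38 days = Tue Jun 20 2034.

Mon Apr 10 2034, Sat May 13 2034, Tue Jun 20 2034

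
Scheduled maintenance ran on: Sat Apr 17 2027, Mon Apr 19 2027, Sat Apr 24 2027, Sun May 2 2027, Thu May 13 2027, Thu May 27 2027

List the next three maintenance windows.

Sun Jun 13 2027, Sat Jul 3 2027, Mon Jul 26 2027

Gaps: 2, 5, 8, 11, 14 days — each gap is 3 larger than the previous one.
Next gap: 17 days. Thu May 27 2027 + 17 days = Sun Jun 13 2027.
Next gap: 20 days. Sun Jun 13 2027 + 20 days = Sat Jul 3 2027.
Next gap: 23 days. Sat Jul 3 2027 + 23 days = Mon Jul 26 2027.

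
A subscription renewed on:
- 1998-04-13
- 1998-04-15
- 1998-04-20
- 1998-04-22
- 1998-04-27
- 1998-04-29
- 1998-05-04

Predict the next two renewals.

1998-05-06, 1998-05-11

Every event lands on a Monday or Wednesday (gaps cycle 2, 5, 2, 5, 2, 5).
So the schedule is: every Monday and Wednesday.
The following Wednesday is 1998-05-06.
Next Monday: 1998-05-11.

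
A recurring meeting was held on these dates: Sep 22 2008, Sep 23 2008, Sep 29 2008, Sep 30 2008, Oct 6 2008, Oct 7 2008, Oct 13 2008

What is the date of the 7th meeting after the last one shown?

Every event lands on a Monday or Tuesday (gaps cycle 1, 6, 1, 6, 1, 6).
So the schedule is: every Monday and Tuesday.
The following Tuesday is Oct 14 2008.
Next Monday: Oct 20 2008.
The following Tuesday is Oct 21 2008.
The following Monday is Oct 27 2008.
The following Tuesday is Oct 28 2008.
The following Monday is Nov 3 2008.
The following Tuesday is Nov 4 2008.

Nov 4 2008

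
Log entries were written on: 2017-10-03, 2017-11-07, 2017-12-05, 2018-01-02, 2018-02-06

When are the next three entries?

All dates are Tuesdays, 35, 28, 28, 35 days apart.
Specifically, the 1st Tuesday of each month.
March 2018 — 1st Tuesday is 2018-03-06.
1st Tuesday of April 2018: 2018-04-03.
1st Tuesday of May 2018: 2018-05-01.

2018-03-06, 2018-04-03, 2018-05-01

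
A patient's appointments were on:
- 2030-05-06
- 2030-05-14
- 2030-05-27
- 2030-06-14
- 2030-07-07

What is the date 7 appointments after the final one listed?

Intervals are 8, 13, 18, 23 days — an arithmetic progression with common difference 5.
Next gap: 28 days. 2030-07-07 + 28 days = 2030-08-04.
Next gap: 33 days. 2030-08-04 + 33 days = 2030-09-06.
Next gap: 38 days. 2030-09-06 + 38 days = 2030-10-14.
Next gap: 43 days. 2030-10-14 + 43 days = 2030-11-26.
Next gap: 48 days. 2030-11-26 + 48 days = 2031-01-13.
Next gap: 53 days. 2031-01-13 + 53 days = 2031-03-07.
Next gap: 58 days. 2031-03-07 + 58 days = 2031-05-04.

2031-05-04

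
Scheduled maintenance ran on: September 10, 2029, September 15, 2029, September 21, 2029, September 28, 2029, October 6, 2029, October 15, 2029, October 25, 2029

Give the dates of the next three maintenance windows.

The spacing grows by 1 each time: 5, 6, 7, 8, 9, 10 days.
Next gap: 11 days. October 25, 2029 + 11 days = November 5, 2029.
Next gap: 12 days. November 5, 2029 + 12 days = November 17, 2029.
Next gap: 13 days. November 17, 2029 + 13 days = November 30, 2029.

November 5, 2029; November 17, 2029; November 30, 2029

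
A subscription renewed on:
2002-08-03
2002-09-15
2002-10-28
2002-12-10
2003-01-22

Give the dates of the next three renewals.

Gaps between consecutive events: 43, 43, 43, 43 days — a constant 43-day interval.
2003-01-22 + 43 days = 2003-03-06.
2003-03-06 + 43 days = 2003-04-18.
2003-04-18 + 43 days = 2003-05-31.

2003-03-06, 2003-04-18, 2003-05-31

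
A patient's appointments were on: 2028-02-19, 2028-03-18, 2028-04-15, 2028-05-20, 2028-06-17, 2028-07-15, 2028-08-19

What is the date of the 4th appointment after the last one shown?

2028-12-16

These are Saturdays at 28- or 35-day spacing (28, 28, 35, 28, 28, 35).
The pattern: 3rd Saturday of the month.
September 2028 — 3rd Saturday is 2028-09-16.
October 2028 — 3rd Saturday is 2028-10-21.
November 2028 — 3rd Saturday is 2028-11-18.
December 2028 — 3rd Saturday is 2028-12-16.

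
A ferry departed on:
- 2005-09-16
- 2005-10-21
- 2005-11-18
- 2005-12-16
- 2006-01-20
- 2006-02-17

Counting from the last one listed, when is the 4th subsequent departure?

2006-06-16

Gaps: 35, 28, 28, 35, 28 days — a mix of 28 and 35. Every date is a Friday.
Each is the 3rd Friday of its month.
March 2006 — 3rd Friday is 2006-03-17.
3rd Friday of April 2006: 2006-04-21.
May 2006 — 3rd Friday is 2006-05-19.
3rd Friday of June 2006: 2006-06-16.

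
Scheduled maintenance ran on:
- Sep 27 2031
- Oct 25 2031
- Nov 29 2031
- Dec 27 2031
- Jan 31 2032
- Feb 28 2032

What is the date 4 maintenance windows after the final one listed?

Jun 26 2032

These are Saturdays with 28, 35, 28, 35, 28-day gaps.
Each is the final Saturday of its month — Nov 29 2031 is past the 28th, so '4th Saturday' doesn't fit.
Last Saturday of March 2032: Mar 27 2032.
April 2032 ends with Saturday Apr 24 2032.
May 2032 ends with Saturday May 29 2032.
Last Saturday of June 2032: Jun 26 2032.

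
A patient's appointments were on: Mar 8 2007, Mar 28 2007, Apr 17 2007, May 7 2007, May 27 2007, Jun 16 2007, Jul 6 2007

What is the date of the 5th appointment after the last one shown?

Oct 14 2007

Every event comes 20 days after the last (20, 20, 20, 20, 20, 20).
Jul 6 2007 + 20 days = Jul 26 2007.
Jul 26 2007 + 20 days = Aug 15 2007.
Aug 15 2007 + 20 days = Sep 4 2007.
Sep 4 2007 + 20 days = Sep 24 2007.
Sep 24 2007 + 20 days = Oct 14 2007.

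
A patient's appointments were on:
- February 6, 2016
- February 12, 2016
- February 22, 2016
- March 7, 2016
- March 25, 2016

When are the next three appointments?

April 16, 2016; May 12, 2016; June 11, 2016

The spacing grows by 4 each time: 6, 10, 14, 18 days.
Next gap: 22 days. March 25, 2016 + 22 days = April 16, 2016.
Next gap: 26 days. April 16, 2016 + 26 days = May 12, 2016.
Next gap: 30 days. May 12, 2016 + 30 days = June 11, 2016.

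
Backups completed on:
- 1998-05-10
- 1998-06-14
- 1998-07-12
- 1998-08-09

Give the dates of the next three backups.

1998-09-13, 1998-10-11, 1998-11-08

These are Sundays at 28- or 35-day spacing (35, 28, 28).
The pattern: 2nd Sunday of the month.
September 1998 — 2nd Sunday is 1998-09-13.
October 1998 — 2nd Sunday is 1998-10-11.
November 1998 — 2nd Sunday is 1998-11-08.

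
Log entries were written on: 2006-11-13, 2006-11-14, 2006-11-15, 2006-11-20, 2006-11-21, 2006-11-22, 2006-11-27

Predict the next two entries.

Every event lands on a Monday or Tuesday or Wednesday (gaps cycle 1, 1, 5, 1, 1, 5).
So the schedule is: every Monday, Tuesday and Wednesday.
Next Tuesday: 2006-11-28.
The following Wednesday is 2006-11-29.

2006-11-28, 2006-11-29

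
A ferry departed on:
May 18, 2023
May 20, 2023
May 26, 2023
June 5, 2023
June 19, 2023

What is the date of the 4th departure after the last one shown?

The spacing grows by 4 each time: 2, 6, 10, 14 days.
Next gap: 18 days. June 19, 2023 + 18 days = July 7, 2023.
Next gap: 22 days. July 7, 2023 + 22 days = July 29, 2023.
Next gap: 26 days. July 29, 2023 + 26 days = August 24, 2023.
Next gap: 30 days. August 24, 2023 + 30 days = September 23, 2023.

September 23, 2023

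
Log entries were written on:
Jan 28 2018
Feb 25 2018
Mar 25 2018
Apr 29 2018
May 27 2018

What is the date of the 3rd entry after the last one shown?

Aug 26 2018

Every date is a Sunday; gaps 28, 28, 35, 28 days.
Each is the last Sunday of its month (at least one falls on the 29th or later, ruling out '4th Sunday').
Last Sunday of June 2018: Jun 24 2018.
Last Sunday of July 2018: Jul 29 2018.
Last Sunday of August 2018: Aug 26 2018.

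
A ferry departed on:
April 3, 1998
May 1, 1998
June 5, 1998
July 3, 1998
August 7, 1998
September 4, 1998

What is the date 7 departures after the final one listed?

Gaps: 28, 35, 28, 35, 28 days — a mix of 28 and 35. Every date is a Friday.
Each is the 1st Friday of its month.
1st Friday of October 1998: October 2, 1998.
1st Friday of November 1998: November 6, 1998.
1st Friday of December 1998: December 4, 1998.
January 1999 — 1st Friday is January 1, 1999.
February 1999 — 1st Friday is February 5, 1999.
1st Friday of March 1999: March 5, 1999.
1st Friday of April 1999: April 2, 1999.

April 2, 1999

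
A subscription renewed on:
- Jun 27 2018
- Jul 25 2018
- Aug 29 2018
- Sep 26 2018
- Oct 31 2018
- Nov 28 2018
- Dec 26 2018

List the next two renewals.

Every date is a Wednesday; gaps 28, 35, 28, 35, 28, 28 days.
Each is the last Wednesday of its month (at least one falls on the 29th or later, ruling out '4th Wednesday').
Last Wednesday of January 2019: Jan 30 2019.
Last Wednesday of February 2019: Feb 27 2019.

Jan 30 2019, Feb 27 2019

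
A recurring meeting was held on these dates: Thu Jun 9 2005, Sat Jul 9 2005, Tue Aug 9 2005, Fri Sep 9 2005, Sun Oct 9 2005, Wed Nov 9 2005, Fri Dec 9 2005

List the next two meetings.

Each date is the 9th; the gaps (30, 31, 31, 30, 31, 30) track the month lengths.
The rule is the 9th of each month.
January 2006: Mon Jan 9 2006.
February 2006: Thu Feb 9 2006.

Mon Jan 9 2006, Thu Feb 9 2006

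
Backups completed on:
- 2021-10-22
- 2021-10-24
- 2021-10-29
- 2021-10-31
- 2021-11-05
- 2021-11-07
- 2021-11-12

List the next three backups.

2021-11-14, 2021-11-19, 2021-11-21

The gap pattern 2, 5, 2, 5, 2, 5 repeats every 2 events.
These are the Fridays and Sundays of each week.
The following Sunday is 2021-11-14.
Next Friday: 2021-11-19.
Next Sunday: 2021-11-21.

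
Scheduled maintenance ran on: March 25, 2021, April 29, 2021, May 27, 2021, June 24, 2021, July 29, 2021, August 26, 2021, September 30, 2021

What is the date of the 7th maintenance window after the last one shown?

These are Thursdays with 35, 28, 28, 35, 28, 35-day gaps.
Each is the final Thursday of its month — April 29, 2021 is past the 28th, so '4th Thursday' doesn't fit.
October 2021 ends with Thursday October 28, 2021.
Last Thursday of November 2021: November 25, 2021.
December 2021 ends with Thursday December 30, 2021.
January 2022 ends with Thursday January 27, 2022.
Last Thursday of February 2022: February 24, 2022.
March 2022 ends with Thursday March 31, 2022.
April 2022 ends with Thursday April 28, 2022.

April 28, 2022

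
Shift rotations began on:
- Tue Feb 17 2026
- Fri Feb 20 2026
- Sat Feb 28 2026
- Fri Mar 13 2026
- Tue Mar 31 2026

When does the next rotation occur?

Gaps: 3, 8, 13, 18 days — each gap is 5 larger than the previous one.
Next gap: 23 days. Tue Mar 31 2026 + 23 days = Thu Apr 23 2026.

Thu Apr 23 2026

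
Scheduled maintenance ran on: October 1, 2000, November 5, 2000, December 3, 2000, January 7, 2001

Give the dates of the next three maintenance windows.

February 4, 2001; March 4, 2001; April 1, 2001

All dates are Sundays, 35, 28, 35 days apart.
Specifically, the 1st Sunday of each month.
February 2001 — 1st Sunday is February 4, 2001.
March 2001 — 1st Sunday is March 4, 2001.
1st Sunday of April 2001: April 1, 2001.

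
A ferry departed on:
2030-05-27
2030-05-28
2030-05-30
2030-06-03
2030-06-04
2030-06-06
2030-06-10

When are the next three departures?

Every event lands on a Monday or Tuesday or Thursday (gaps cycle 1, 2, 4, 1, 2, 4).
So the schedule is: every Monday, Tuesday and Thursday.
The following Tuesday is 2030-06-11.
The following Thursday is 2030-06-13.
The following Monday is 2030-06-17.

2030-06-11, 2030-06-13, 2030-06-17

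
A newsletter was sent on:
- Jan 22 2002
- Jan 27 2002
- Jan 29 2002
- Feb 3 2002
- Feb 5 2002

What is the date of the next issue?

Feb 10 2002

Gaps: 5, 2, 5, 2 days — not constant, but cyclic with period 2.
The events fall on every Tuesday and Sunday.
Next Sunday: Feb 10 2002.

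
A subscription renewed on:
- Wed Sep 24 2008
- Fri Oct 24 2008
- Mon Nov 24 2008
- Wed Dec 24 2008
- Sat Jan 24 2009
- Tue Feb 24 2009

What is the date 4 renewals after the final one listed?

Each date is the 24th; the gaps (30, 31, 30, 31, 31) track the month lengths.
The rule is the 24th of each month.
Next: March 2009 → Tue Mar 24 2009.
Next: April 2009 → Fri Apr 24 2009.
Next: May 2009 → Sun May 24 2009.
June 2009: Wed Jun 24 2009.

Wed Jun 24 2009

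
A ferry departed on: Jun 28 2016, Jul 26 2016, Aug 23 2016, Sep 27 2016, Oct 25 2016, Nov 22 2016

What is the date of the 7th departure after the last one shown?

Jun 27 2017

Gaps: 28, 28, 35, 28, 28 days — a mix of 28 and 35. Every date is a Tuesday.
Each is the 4th Tuesday of its month.
4th Tuesday of December 2016: Dec 27 2016.
January 2017 — 4th Tuesday is Jan 24 2017.
February 2017 — 4th Tuesday is Feb 28 2017.
4th Tuesday of March 2017: Mar 28 2017.
4th Tuesday of April 2017: Apr 25 2017.
May 2017 — 4th Tuesday is May 23 2017.
June 2017 — 4th Tuesday is Jun 27 2017.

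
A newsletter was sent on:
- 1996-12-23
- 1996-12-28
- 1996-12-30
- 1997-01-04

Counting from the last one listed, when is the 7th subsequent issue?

1997-01-27

Every event lands on a Monday or Saturday (gaps cycle 5, 2, 5).
So the schedule is: every Monday and Saturday.
Next Monday: 1997-01-06.
The following Saturday is 1997-01-11.
Next Monday: 1997-01-13.
The following Saturday is 1997-01-18.
The following Monday is 1997-01-20.
The following Saturday is 1997-01-25.
The following Monday is 1997-01-27.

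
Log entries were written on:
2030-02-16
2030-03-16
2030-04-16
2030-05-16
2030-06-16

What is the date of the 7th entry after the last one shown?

2031-01-16

Each date is the 16th; the gaps (28, 31, 30, 31) track the month lengths.
The rule is the 16th of each month.
Next: July 2030 → 2030-07-16.
August 2030: 2030-08-16.
September 2030: 2030-09-16.
Next: October 2030 → 2030-10-16.
November 2030: 2030-11-16.
December 2030: 2030-12-16.
Next: January 2031 → 2031-01-16.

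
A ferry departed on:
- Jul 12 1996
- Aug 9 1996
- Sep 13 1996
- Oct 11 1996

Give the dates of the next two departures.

Gaps: 28, 35, 28 days — a mix of 28 and 35. Every date is a Friday.
Each is the 2nd Friday of its month.
November 1996 — 2nd Friday is Nov 8 1996.
2nd Friday of December 1996: Dec 13 1996.

Nov 8 1996, Dec 13 1996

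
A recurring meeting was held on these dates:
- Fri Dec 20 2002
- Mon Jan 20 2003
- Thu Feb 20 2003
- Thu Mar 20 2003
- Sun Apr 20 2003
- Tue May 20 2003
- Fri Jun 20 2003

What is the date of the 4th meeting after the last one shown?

Mon Oct 20 2003

The day-of-month is always 20 (31, 31, 28, 31, 30, 31 days between events).
So this recurs on the 20th of each month.
Next: July 2003 → Sun Jul 20 2003.
Next: August 2003 → Wed Aug 20 2003.
Next: September 2003 → Sat Sep 20 2003.
October 2003: Mon Oct 20 2003.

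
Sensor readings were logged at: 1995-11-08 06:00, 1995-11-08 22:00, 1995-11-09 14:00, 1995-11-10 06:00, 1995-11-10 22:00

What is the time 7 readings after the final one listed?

Gaps: 16, 16, 16, 16 hours — each event is 16 hours after the previous one.
1995-11-10 22:00 + 16 h = 1995-11-11 14:00.
1995-11-11 14:00 + 16 h = 1995-11-12 06:00.
1995-11-12 06:00 + 16 h = 1995-11-12 22:00.
1995-11-12 22:00 + 16 h = 1995-11-13 14:00.
1995-11-13 14:00 + 16 h = 1995-11-14 06:00.
1995-11-14 06:00 + 16 h = 1995-11-14 22:00.
1995-11-14 22:00 + 16 h = 1995-11-15 14:00.

1995-11-15 14:00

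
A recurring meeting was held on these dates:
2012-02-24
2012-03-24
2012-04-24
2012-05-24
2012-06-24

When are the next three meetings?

2012-07-24, 2012-08-24, 2012-09-24

Gaps: 29, 31, 30, 31 days — not constant. Every event is on the 24th of the month.
Pattern: the 24th of each month.
July 2012: 2012-07-24.
August 2012: 2012-08-24.
Next: September 2012 → 2012-09-24.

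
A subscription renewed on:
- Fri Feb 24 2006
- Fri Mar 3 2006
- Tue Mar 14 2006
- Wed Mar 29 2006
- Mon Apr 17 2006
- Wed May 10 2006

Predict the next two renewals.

The spacing grows by 4 each time: 7, 11, 15, 19, 23 days.
Next gap: 27 days. Wed May 10 2006 + 27 days = Tue Jun 6 2006.
Next gap: 31 days. Tue Jun 6 2006 + 31 days = Fri Jul 7 2006.

Tue Jun 6 2006, Fri Jul 7 2006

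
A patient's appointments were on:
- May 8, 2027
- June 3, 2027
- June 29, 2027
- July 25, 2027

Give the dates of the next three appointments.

The spacing is 26, 26, 26 days — always 26 days.
July 25, 2027 + 26 days = August 20, 2027.
August 20, 2027 + 26 days = September 15, 2027.
September 15, 2027 + 26 days = October 11, 2027.

August 20, 2027; September 15, 2027; October 11, 2027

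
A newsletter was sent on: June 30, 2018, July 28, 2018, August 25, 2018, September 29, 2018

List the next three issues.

October 27, 2018; November 24, 2018; December 29, 2018

These are Saturdays with 28, 28, 35-day gaps.
Each is the final Saturday of its month — June 30, 2018 is past the 28th, so '4th Saturday' doesn't fit.
Last Saturday of October 2018: October 27, 2018.
Last Saturday of November 2018: November 24, 2018.
December 2018 ends with Saturday December 29, 2018.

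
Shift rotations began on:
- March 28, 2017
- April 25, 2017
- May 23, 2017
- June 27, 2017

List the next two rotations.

All dates are Tuesdays, 28, 28, 35 days apart.
Specifically, the 4th Tuesday of each month.
4th Tuesday of July 2017: July 25, 2017.
August 2017 — 4th Tuesday is August 22, 2017.

July 25, 2017; August 22, 2017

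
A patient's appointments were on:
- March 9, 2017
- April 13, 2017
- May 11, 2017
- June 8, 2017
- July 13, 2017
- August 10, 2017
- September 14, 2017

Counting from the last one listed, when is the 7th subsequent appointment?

All dates are Thursdays, 35, 28, 28, 35, 28, 35 days apart.
Specifically, the 2nd Thursday of each month.
2nd Thursday of October 2017: October 12, 2017.
November 2017 — 2nd Thursday is November 9, 2017.
December 2017 — 2nd Thursday is December 14, 2017.
2nd Thursday of January 2018: January 11, 2018.
2nd Thursday of February 2018: February 8, 2018.
March 2018 — 2nd Thursday is March 8, 2018.
2nd Thursday of April 2018: April 12, 2018.

April 12, 2018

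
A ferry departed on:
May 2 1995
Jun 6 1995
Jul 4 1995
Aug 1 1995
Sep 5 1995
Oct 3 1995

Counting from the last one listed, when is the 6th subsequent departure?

Gaps: 35, 28, 28, 35, 28 days — a mix of 28 and 35. Every date is a Tuesday.
Each is the 1st Tuesday of its month.
November 1995 — 1st Tuesday is Nov 7 1995.
1st Tuesday of December 1995: Dec 5 1995.
January 1996 — 1st Tuesday is Jan 2 1996.
February 1996 — 1st Tuesday is Feb 6 1996.
March 1996 — 1st Tuesday is Mar 5 1996.
1st Tuesday of April 1996: Apr 2 1996.

Apr 2 1996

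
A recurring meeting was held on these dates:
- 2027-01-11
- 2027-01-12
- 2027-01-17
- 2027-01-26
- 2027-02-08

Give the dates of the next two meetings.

Intervals are 1, 5, 9, 13 days — an arithmetic progression with common difference 4.
Next gap: 17 days. 2027-02-08 + 17 days = 2027-02-25.
Next gap: 21 days. 2027-02-25 + 21 days = 2027-03-18.

2027-02-25, 2027-03-18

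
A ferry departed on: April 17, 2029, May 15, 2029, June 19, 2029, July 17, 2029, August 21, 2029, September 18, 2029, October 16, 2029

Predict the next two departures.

All dates are Tuesdays, 28, 35, 28, 35, 28, 28 days apart.
Specifically, the 3rd Tuesday of each month.
3rd Tuesday of November 2029: November 20, 2029.
3rd Tuesday of December 2029: December 18, 2029.

November 20, 2029; December 18, 2029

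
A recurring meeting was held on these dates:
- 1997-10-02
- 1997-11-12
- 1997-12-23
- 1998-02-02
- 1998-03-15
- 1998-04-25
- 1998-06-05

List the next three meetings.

1998-07-16, 1998-08-26, 1998-10-06

Every event comes 41 days after the last (41, 41, 41, 41, 41, 41).
1998-06-05 + 41 days = 1998-07-16.
1998-07-16 + 41 days = 1998-08-26.
1998-08-26 + 41 days = 1998-10-06.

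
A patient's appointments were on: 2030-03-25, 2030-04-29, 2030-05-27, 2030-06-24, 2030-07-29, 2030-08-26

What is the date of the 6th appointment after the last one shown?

Every date is a Monday; gaps 35, 28, 28, 35, 28 days.
Each is the last Monday of its month (at least one falls on the 29th or later, ruling out '4th Monday').
Last Monday of September 2030: 2030-09-30.
Last Monday of October 2030: 2030-10-28.
Last Monday of November 2030: 2030-11-25.
Last Monday of December 2030: 2030-12-30.
Last Monday of January 2031: 2031-01-27.
Last Monday of February 2031: 2031-02-24.

2031-02-24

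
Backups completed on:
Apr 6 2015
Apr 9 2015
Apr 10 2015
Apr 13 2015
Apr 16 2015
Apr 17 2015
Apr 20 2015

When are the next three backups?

Apr 23 2015, Apr 24 2015, Apr 27 2015

Every event lands on a Monday or Thursday or Friday (gaps cycle 3, 1, 3, 3, 1, 3).
So the schedule is: every Monday, Thursday and Friday.
Next Thursday: Apr 23 2015.
Next Friday: Apr 24 2015.
Next Monday: Apr 27 2015.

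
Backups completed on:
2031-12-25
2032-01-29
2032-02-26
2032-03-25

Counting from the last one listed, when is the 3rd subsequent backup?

2032-06-24

These are Thursdays with 35, 28, 28-day gaps.
Each is the final Thursday of its month — 2032-01-29 is past the 28th, so '4th Thursday' doesn't fit.
Last Thursday of April 2032: 2032-04-29.
May 2032 ends with Thursday 2032-05-27.
Last Thursday of June 2032: 2032-06-24.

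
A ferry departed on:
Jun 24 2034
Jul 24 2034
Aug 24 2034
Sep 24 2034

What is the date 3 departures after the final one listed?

The day-of-month is always 24 (30, 31, 31 days between events).
So this recurs on the 24th of each month.
Next: October 2034 → Oct 24 2034.
Next: November 2034 → Nov 24 2034.
December 2034: Dec 24 2034.

Dec 24 2034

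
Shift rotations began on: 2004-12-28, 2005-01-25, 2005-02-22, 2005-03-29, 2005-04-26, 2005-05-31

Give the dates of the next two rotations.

Every date is a Tuesday; gaps 28, 28, 35, 28, 35 days.
Each is the last Tuesday of its month (at least one falls on the 29th or later, ruling out '4th Tuesday').
June 2005 ends with Tuesday 2005-06-28.
July 2005 ends with Tuesday 2005-07-26.

2005-06-28, 2005-07-26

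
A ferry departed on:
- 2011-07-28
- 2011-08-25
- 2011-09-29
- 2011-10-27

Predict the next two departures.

These are Thursdays with 28, 35, 28-day gaps.
Each is the final Thursday of its month — 2011-09-29 is past the 28th, so '4th Thursday' doesn't fit.
November 2011 ends with Thursday 2011-11-24.
Last Thursday of December 2011: 2011-12-29.

2011-11-24, 2011-12-29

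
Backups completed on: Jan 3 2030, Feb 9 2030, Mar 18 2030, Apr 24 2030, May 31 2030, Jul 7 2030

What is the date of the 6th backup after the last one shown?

Gaps between consecutive events: 37, 37, 37, 37, 37 days — a constant 37-day interval.
Jul 7 2030 + 37 days = Aug 13 2030.
Aug 13 2030 + 37 days = Sep 19 2030.
Sep 19 2030 + 37 days = Oct 26 2030.
Oct 26 2030 + 37 days = Dec 2 2030.
Dec 2 2030 + 37 days = Jan 8 2031.
Jan 8 2031 + 37 days = Feb 14 2031.

Feb 14 2031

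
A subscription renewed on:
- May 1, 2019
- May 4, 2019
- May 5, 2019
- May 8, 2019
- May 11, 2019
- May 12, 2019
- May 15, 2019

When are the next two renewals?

May 18, 2019; May 19, 2019

The gap pattern 3, 1, 3, 3, 1, 3 repeats every 3 events.
These are the Wednesdays, Saturdays and Sundays of each week.
Next Saturday: May 18, 2019.
The following Sunday is May 19, 2019.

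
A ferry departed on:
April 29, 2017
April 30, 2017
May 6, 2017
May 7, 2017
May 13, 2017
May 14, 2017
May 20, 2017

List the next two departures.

The gap pattern 1, 6, 1, 6, 1, 6 repeats every 2 events.
These are the Saturdays and Sundays of each week.
The following Sunday is May 21, 2017.
The following Saturday is May 27, 2017.

May 21, 2017; May 27, 2017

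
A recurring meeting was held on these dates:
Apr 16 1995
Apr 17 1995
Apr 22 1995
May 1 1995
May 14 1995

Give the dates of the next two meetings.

May 31 1995, Jun 21 1995

Intervals are 1, 5, 9, 13 days — an arithmetic progression with common difference 4.
Next gap: 17 days. May 14 1995 + 17 days = May 31 1995.
Next gap: 21 days. May 31 1995 + 21 days = Jun 21 1995.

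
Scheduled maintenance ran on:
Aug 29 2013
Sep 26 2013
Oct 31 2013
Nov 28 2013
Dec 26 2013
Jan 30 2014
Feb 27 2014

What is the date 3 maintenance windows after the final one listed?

All Thursdays; the gaps (28, 35, 28, 28, 35, 28) vary with month length.
This is the last Thursday of each month.
March 2014 ends with Thursday Mar 27 2014.
April 2014 ends with Thursday Apr 24 2014.
Last Thursday of May 2014: May 29 2014.

May 29 2014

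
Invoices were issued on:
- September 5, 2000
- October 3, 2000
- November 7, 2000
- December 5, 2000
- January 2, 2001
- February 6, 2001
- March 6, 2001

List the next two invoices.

April 3, 2001; May 1, 2001

All dates are Tuesdays, 28, 35, 28, 28, 35, 28 days apart.
Specifically, the 1st Tuesday of each month.
1st Tuesday of April 2001: April 3, 2001.
1st Tuesday of May 2001: May 1, 2001.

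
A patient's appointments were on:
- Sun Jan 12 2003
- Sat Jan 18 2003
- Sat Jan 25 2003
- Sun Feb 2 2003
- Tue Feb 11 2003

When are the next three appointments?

Fri Feb 21 2003, Tue Mar 4 2003, Sun Mar 16 2003

The spacing grows by 1 each time: 6, 7, 8, 9 days.
Next gap: 10 days. Tue Feb 11 2003 + 10 days = Fri Feb 21 2003.
Next gap: 11 days. Fri Feb 21 2003 + 11 days = Tue Mar 4 2003.
Next gap: 12 days. Tue Mar 4 2003 + 12 days = Sun Mar 16 2003.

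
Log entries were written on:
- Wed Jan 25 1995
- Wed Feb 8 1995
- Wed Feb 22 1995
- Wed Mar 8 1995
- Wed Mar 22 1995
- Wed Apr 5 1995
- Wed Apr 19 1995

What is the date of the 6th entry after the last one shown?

Wed Jul 12 1995

Every event comes 14 days after the last (14, 14, 14, 14, 14, 14).
Wed Apr 19 1995 + 14 days = Wed May 3 1995.
Wed May 3 1995 + 14 days = Wed May 17 1995.
Wed May 17 1995 + 14 days = Wed May 31 1995.
Wed May 31 1995 + 14 days = Wed Jun 14 1995.
Wed Jun 14 1995 + 14 days = Wed Jun 28 1995.
Wed Jun 28 1995 + 14 days = Wed Jul 12 1995.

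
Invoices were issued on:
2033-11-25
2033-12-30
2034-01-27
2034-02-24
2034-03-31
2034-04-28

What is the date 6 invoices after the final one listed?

All Fridays; the gaps (35, 28, 28, 35, 28) vary with month length.
This is the last Friday of each month.
May 2034 ends with Friday 2034-05-26.
Last Friday of June 2034: 2034-06-30.
Last Friday of July 2034: 2034-07-28.
Last Friday of August 2034: 2034-08-25.
Last Friday of September 2034: 2034-09-29.
October 2034 ends with Friday 2034-10-27.

2034-10-27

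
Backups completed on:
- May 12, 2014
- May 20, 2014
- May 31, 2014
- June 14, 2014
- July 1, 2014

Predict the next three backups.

Gaps: 8, 11, 14, 17 days — each gap is 3 larger than the previous one.
Next gap: 20 days. July 1, 2014 + 20 days = July 21, 2014.
Next gap: 23 days. July 21, 2014 + 23 days = August 13, 2014.
Next gap: 26 days. August 13, 2014 + 26 days = September 8, 2014.

July 21, 2014; August 13, 2014; September 8, 2014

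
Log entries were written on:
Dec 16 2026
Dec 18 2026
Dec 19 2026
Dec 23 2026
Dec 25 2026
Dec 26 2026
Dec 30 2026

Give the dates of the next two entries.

Jan 1 2027, Jan 2 2027

Gaps: 2, 1, 4, 2, 1, 4 days — not constant, but cyclic with period 3.
The events fall on every Wednesday, Friday and Saturday.
Next Friday: Jan 1 2027.
The following Saturday is Jan 2 2027.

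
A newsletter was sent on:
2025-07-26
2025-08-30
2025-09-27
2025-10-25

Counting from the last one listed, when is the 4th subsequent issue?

2026-02-28

Every date is a Saturday; gaps 35, 28, 28 days.
Each is the last Saturday of its month (at least one falls on the 29th or later, ruling out '4th Saturday').
Last Saturday of November 2025: 2025-11-29.
Last Saturday of December 2025: 2025-12-27.
Last Saturday of January 2026: 2026-01-31.
February 2026 ends with Saturday 2026-02-28.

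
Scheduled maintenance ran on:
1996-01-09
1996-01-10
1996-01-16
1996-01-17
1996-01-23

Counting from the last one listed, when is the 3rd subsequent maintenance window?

1996-01-31

Every event lands on a Tuesday or Wednesday (gaps cycle 1, 6, 1, 6).
So the schedule is: every Tuesday and Wednesday.
Next Wednesday: 1996-01-24.
Next Tuesday: 1996-01-30.
The following Wednesday is 1996-01-31.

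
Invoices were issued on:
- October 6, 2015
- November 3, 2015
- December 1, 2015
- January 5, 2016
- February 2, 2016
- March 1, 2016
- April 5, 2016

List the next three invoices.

Gaps: 28, 28, 35, 28, 28, 35 days — a mix of 28 and 35. Every date is a Tuesday.
Each is the 1st Tuesday of its month.
1st Tuesday of May 2016: May 3, 2016.
1st Tuesday of June 2016: June 7, 2016.
July 2016 — 1st Tuesday is July 5, 2016.

May 3, 2016; June 7, 2016; July 5, 2016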